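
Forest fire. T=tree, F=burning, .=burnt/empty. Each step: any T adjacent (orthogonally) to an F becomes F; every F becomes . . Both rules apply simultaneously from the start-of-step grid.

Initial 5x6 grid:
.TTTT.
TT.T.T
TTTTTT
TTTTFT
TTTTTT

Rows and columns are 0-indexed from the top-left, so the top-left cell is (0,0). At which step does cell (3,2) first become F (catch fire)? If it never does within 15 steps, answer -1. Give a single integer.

Step 1: cell (3,2)='T' (+4 fires, +1 burnt)
Step 2: cell (3,2)='F' (+5 fires, +4 burnt)
  -> target ignites at step 2
Step 3: cell (3,2)='.' (+5 fires, +5 burnt)
Step 4: cell (3,2)='.' (+4 fires, +5 burnt)
Step 5: cell (3,2)='.' (+5 fires, +4 burnt)
Step 6: cell (3,2)='.' (+2 fires, +5 burnt)
Step 7: cell (3,2)='.' (+0 fires, +2 burnt)
  fire out at step 7

2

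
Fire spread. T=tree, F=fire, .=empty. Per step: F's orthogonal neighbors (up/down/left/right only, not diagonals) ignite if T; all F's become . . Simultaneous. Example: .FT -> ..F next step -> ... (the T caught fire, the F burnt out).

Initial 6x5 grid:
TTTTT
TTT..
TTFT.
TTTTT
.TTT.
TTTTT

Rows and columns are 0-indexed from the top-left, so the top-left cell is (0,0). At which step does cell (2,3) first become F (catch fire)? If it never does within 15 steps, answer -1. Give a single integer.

Step 1: cell (2,3)='F' (+4 fires, +1 burnt)
  -> target ignites at step 1
Step 2: cell (2,3)='.' (+6 fires, +4 burnt)
Step 3: cell (2,3)='.' (+8 fires, +6 burnt)
Step 4: cell (2,3)='.' (+4 fires, +8 burnt)
Step 5: cell (2,3)='.' (+2 fires, +4 burnt)
Step 6: cell (2,3)='.' (+0 fires, +2 burnt)
  fire out at step 6

1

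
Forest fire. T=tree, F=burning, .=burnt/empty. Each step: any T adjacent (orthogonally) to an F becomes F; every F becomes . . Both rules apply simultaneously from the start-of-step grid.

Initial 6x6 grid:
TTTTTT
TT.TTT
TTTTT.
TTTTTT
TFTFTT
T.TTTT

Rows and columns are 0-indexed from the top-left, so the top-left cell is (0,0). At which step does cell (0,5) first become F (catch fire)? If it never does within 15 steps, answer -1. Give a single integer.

Step 1: cell (0,5)='T' (+6 fires, +2 burnt)
Step 2: cell (0,5)='T' (+9 fires, +6 burnt)
Step 3: cell (0,5)='T' (+7 fires, +9 burnt)
Step 4: cell (0,5)='T' (+4 fires, +7 burnt)
Step 5: cell (0,5)='T' (+4 fires, +4 burnt)
Step 6: cell (0,5)='F' (+1 fires, +4 burnt)
  -> target ignites at step 6
Step 7: cell (0,5)='.' (+0 fires, +1 burnt)
  fire out at step 7

6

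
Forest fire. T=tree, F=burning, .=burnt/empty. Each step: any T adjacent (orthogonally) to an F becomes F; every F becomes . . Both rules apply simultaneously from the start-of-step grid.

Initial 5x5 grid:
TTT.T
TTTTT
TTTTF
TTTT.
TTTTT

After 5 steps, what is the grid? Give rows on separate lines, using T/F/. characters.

Step 1: 2 trees catch fire, 1 burn out
  TTT.T
  TTTTF
  TTTF.
  TTTT.
  TTTTT
Step 2: 4 trees catch fire, 2 burn out
  TTT.F
  TTTF.
  TTF..
  TTTF.
  TTTTT
Step 3: 4 trees catch fire, 4 burn out
  TTT..
  TTF..
  TF...
  TTF..
  TTTFT
Step 4: 6 trees catch fire, 4 burn out
  TTF..
  TF...
  F....
  TF...
  TTF.F
Step 5: 4 trees catch fire, 6 burn out
  TF...
  F....
  .....
  F....
  TF...

TF...
F....
.....
F....
TF...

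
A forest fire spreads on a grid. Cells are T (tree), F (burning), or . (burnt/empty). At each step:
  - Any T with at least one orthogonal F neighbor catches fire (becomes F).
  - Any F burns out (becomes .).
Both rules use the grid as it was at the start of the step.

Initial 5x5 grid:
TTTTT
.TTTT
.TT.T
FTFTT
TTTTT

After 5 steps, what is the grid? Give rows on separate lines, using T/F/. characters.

Step 1: 5 trees catch fire, 2 burn out
  TTTTT
  .TTTT
  .TF.T
  .F.FT
  FTFTT
Step 2: 5 trees catch fire, 5 burn out
  TTTTT
  .TFTT
  .F..T
  ....F
  .F.FT
Step 3: 5 trees catch fire, 5 burn out
  TTFTT
  .F.FT
  ....F
  .....
  ....F
Step 4: 3 trees catch fire, 5 burn out
  TF.FT
  ....F
  .....
  .....
  .....
Step 5: 2 trees catch fire, 3 burn out
  F...F
  .....
  .....
  .....
  .....

F...F
.....
.....
.....
.....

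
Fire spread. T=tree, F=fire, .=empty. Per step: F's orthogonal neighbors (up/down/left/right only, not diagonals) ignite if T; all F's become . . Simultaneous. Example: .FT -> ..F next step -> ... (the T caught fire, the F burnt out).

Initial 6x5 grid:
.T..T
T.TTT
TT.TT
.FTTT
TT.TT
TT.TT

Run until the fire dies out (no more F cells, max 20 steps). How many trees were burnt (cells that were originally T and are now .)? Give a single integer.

Step 1: +3 fires, +1 burnt (F count now 3)
Step 2: +4 fires, +3 burnt (F count now 4)
Step 3: +5 fires, +4 burnt (F count now 5)
Step 4: +4 fires, +5 burnt (F count now 4)
Step 5: +3 fires, +4 burnt (F count now 3)
Step 6: +1 fires, +3 burnt (F count now 1)
Step 7: +0 fires, +1 burnt (F count now 0)
Fire out after step 7
Initially T: 21, now '.': 29
Total burnt (originally-T cells now '.'): 20

Answer: 20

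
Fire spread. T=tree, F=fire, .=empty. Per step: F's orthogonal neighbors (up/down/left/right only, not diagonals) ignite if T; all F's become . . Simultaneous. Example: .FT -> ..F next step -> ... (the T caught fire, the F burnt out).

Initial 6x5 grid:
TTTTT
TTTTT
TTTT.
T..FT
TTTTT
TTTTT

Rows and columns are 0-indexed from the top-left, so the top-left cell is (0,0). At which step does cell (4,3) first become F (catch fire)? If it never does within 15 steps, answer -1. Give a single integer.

Step 1: cell (4,3)='F' (+3 fires, +1 burnt)
  -> target ignites at step 1
Step 2: cell (4,3)='.' (+5 fires, +3 burnt)
Step 3: cell (4,3)='.' (+7 fires, +5 burnt)
Step 4: cell (4,3)='.' (+6 fires, +7 burnt)
Step 5: cell (4,3)='.' (+4 fires, +6 burnt)
Step 6: cell (4,3)='.' (+1 fires, +4 burnt)
Step 7: cell (4,3)='.' (+0 fires, +1 burnt)
  fire out at step 7

1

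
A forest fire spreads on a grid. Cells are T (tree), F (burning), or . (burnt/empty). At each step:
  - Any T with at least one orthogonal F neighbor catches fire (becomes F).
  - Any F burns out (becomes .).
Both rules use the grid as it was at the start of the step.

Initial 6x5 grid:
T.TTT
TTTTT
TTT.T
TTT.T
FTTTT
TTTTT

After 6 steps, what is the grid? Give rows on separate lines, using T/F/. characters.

Step 1: 3 trees catch fire, 1 burn out
  T.TTT
  TTTTT
  TTT.T
  FTT.T
  .FTTT
  FTTTT
Step 2: 4 trees catch fire, 3 burn out
  T.TTT
  TTTTT
  FTT.T
  .FT.T
  ..FTT
  .FTTT
Step 3: 5 trees catch fire, 4 burn out
  T.TTT
  FTTTT
  .FT.T
  ..F.T
  ...FT
  ..FTT
Step 4: 5 trees catch fire, 5 burn out
  F.TTT
  .FTTT
  ..F.T
  ....T
  ....F
  ...FT
Step 5: 3 trees catch fire, 5 burn out
  ..TTT
  ..FTT
  ....T
  ....F
  .....
  ....F
Step 6: 3 trees catch fire, 3 burn out
  ..FTT
  ...FT
  ....F
  .....
  .....
  .....

..FTT
...FT
....F
.....
.....
.....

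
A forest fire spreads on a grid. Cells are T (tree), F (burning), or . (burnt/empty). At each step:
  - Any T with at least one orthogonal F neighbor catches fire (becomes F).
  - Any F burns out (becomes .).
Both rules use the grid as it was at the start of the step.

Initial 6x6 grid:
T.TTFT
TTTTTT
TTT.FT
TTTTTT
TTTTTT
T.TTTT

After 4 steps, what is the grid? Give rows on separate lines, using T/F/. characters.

Step 1: 5 trees catch fire, 2 burn out
  T.TF.F
  TTTTFT
  TTT..F
  TTTTFT
  TTTTTT
  T.TTTT
Step 2: 6 trees catch fire, 5 burn out
  T.F...
  TTTF.F
  TTT...
  TTTF.F
  TTTTFT
  T.TTTT
Step 3: 5 trees catch fire, 6 burn out
  T.....
  TTF...
  TTT...
  TTF...
  TTTF.F
  T.TTFT
Step 4: 6 trees catch fire, 5 burn out
  T.....
  TF....
  TTF...
  TF....
  TTF...
  T.TF.F

T.....
TF....
TTF...
TF....
TTF...
T.TF.F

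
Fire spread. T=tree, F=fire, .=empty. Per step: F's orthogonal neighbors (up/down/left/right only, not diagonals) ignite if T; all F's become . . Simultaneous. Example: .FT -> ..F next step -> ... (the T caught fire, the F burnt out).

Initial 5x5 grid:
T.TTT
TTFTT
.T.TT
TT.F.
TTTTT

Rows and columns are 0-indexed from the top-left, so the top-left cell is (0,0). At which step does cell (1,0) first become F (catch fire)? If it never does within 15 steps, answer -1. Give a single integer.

Step 1: cell (1,0)='T' (+5 fires, +2 burnt)
Step 2: cell (1,0)='F' (+7 fires, +5 burnt)
  -> target ignites at step 2
Step 3: cell (1,0)='.' (+4 fires, +7 burnt)
Step 4: cell (1,0)='.' (+2 fires, +4 burnt)
Step 5: cell (1,0)='.' (+0 fires, +2 burnt)
  fire out at step 5

2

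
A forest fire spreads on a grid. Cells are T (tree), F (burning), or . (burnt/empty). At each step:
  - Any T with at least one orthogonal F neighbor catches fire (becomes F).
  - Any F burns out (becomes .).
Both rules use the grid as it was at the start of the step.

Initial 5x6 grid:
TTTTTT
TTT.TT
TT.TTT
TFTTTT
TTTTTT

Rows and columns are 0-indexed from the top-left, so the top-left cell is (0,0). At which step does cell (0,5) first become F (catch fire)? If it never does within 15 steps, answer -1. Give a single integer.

Step 1: cell (0,5)='T' (+4 fires, +1 burnt)
Step 2: cell (0,5)='T' (+5 fires, +4 burnt)
Step 3: cell (0,5)='T' (+6 fires, +5 burnt)
Step 4: cell (0,5)='T' (+5 fires, +6 burnt)
Step 5: cell (0,5)='T' (+4 fires, +5 burnt)
Step 6: cell (0,5)='T' (+2 fires, +4 burnt)
Step 7: cell (0,5)='F' (+1 fires, +2 burnt)
  -> target ignites at step 7
Step 8: cell (0,5)='.' (+0 fires, +1 burnt)
  fire out at step 8

7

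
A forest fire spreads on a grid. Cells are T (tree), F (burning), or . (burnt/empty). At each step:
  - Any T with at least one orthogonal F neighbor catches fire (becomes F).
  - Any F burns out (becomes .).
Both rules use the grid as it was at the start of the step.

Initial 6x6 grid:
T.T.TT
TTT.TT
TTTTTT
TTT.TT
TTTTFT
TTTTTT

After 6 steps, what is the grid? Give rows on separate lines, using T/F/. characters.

Step 1: 4 trees catch fire, 1 burn out
  T.T.TT
  TTT.TT
  TTTTTT
  TTT.FT
  TTTF.F
  TTTTFT
Step 2: 5 trees catch fire, 4 burn out
  T.T.TT
  TTT.TT
  TTTTFT
  TTT..F
  TTF...
  TTTF.F
Step 3: 6 trees catch fire, 5 burn out
  T.T.TT
  TTT.FT
  TTTF.F
  TTF...
  TF....
  TTF...
Step 4: 6 trees catch fire, 6 burn out
  T.T.FT
  TTT..F
  TTF...
  TF....
  F.....
  TF....
Step 5: 5 trees catch fire, 6 burn out
  T.T..F
  TTF...
  TF....
  F.....
  ......
  F.....
Step 6: 3 trees catch fire, 5 burn out
  T.F...
  TF....
  F.....
  ......
  ......
  ......

T.F...
TF....
F.....
......
......
......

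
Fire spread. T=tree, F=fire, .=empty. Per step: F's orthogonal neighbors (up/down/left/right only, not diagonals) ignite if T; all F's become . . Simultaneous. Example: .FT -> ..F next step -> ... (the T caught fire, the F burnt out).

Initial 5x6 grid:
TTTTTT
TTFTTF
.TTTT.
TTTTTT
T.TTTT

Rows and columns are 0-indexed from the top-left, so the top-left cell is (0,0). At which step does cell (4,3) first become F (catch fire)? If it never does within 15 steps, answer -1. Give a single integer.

Step 1: cell (4,3)='T' (+6 fires, +2 burnt)
Step 2: cell (4,3)='T' (+8 fires, +6 burnt)
Step 3: cell (4,3)='T' (+5 fires, +8 burnt)
Step 4: cell (4,3)='F' (+4 fires, +5 burnt)
  -> target ignites at step 4
Step 5: cell (4,3)='.' (+2 fires, +4 burnt)
Step 6: cell (4,3)='.' (+0 fires, +2 burnt)
  fire out at step 6

4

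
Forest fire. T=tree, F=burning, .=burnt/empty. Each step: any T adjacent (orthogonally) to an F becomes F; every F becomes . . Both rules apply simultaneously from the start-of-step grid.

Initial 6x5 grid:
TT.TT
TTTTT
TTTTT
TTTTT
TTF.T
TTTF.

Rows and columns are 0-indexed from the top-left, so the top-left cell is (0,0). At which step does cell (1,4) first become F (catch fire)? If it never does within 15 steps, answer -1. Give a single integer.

Step 1: cell (1,4)='T' (+3 fires, +2 burnt)
Step 2: cell (1,4)='T' (+5 fires, +3 burnt)
Step 3: cell (1,4)='T' (+6 fires, +5 burnt)
Step 4: cell (1,4)='T' (+5 fires, +6 burnt)
Step 5: cell (1,4)='F' (+4 fires, +5 burnt)
  -> target ignites at step 5
Step 6: cell (1,4)='.' (+2 fires, +4 burnt)
Step 7: cell (1,4)='.' (+0 fires, +2 burnt)
  fire out at step 7

5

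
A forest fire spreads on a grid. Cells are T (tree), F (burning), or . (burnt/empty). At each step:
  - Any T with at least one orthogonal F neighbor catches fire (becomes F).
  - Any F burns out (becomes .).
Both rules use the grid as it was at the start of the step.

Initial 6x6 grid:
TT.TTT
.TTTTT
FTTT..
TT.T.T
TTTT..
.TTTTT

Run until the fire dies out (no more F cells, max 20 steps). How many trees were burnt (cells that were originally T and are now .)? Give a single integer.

Answer: 25

Derivation:
Step 1: +2 fires, +1 burnt (F count now 2)
Step 2: +4 fires, +2 burnt (F count now 4)
Step 3: +4 fires, +4 burnt (F count now 4)
Step 4: +5 fires, +4 burnt (F count now 5)
Step 5: +4 fires, +5 burnt (F count now 4)
Step 6: +3 fires, +4 burnt (F count now 3)
Step 7: +2 fires, +3 burnt (F count now 2)
Step 8: +1 fires, +2 burnt (F count now 1)
Step 9: +0 fires, +1 burnt (F count now 0)
Fire out after step 9
Initially T: 26, now '.': 35
Total burnt (originally-T cells now '.'): 25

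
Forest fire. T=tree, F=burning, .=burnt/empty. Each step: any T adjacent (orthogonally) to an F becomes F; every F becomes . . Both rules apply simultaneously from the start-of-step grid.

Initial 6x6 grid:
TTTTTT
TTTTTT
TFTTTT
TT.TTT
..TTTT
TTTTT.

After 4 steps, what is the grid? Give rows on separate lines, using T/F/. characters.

Step 1: 4 trees catch fire, 1 burn out
  TTTTTT
  TFTTTT
  F.FTTT
  TF.TTT
  ..TTTT
  TTTTT.
Step 2: 5 trees catch fire, 4 burn out
  TFTTTT
  F.FTTT
  ...FTT
  F..TTT
  ..TTTT
  TTTTT.
Step 3: 5 trees catch fire, 5 burn out
  F.FTTT
  ...FTT
  ....FT
  ...FTT
  ..TTTT
  TTTTT.
Step 4: 5 trees catch fire, 5 burn out
  ...FTT
  ....FT
  .....F
  ....FT
  ..TFTT
  TTTTT.

...FTT
....FT
.....F
....FT
..TFTT
TTTTT.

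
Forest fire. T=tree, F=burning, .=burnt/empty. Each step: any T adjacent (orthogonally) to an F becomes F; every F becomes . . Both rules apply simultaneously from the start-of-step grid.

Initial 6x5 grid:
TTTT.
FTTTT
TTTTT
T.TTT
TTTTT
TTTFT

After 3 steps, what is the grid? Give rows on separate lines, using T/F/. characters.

Step 1: 6 trees catch fire, 2 burn out
  FTTT.
  .FTTT
  FTTTT
  T.TTT
  TTTFT
  TTF.F
Step 2: 8 trees catch fire, 6 burn out
  .FTT.
  ..FTT
  .FTTT
  F.TFT
  TTF.F
  TF...
Step 3: 9 trees catch fire, 8 burn out
  ..FT.
  ...FT
  ..FFT
  ..F.F
  FF...
  F....

..FT.
...FT
..FFT
..F.F
FF...
F....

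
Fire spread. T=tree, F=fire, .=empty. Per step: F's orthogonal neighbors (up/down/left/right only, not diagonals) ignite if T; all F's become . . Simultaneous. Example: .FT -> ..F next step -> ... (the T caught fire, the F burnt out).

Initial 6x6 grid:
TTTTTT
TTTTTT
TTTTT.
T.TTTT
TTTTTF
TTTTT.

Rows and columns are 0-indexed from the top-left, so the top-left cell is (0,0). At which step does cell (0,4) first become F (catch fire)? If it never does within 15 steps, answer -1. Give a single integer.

Step 1: cell (0,4)='T' (+2 fires, +1 burnt)
Step 2: cell (0,4)='T' (+3 fires, +2 burnt)
Step 3: cell (0,4)='T' (+4 fires, +3 burnt)
Step 4: cell (0,4)='T' (+5 fires, +4 burnt)
Step 5: cell (0,4)='F' (+6 fires, +5 burnt)
  -> target ignites at step 5
Step 6: cell (0,4)='.' (+6 fires, +6 burnt)
Step 7: cell (0,4)='.' (+3 fires, +6 burnt)
Step 8: cell (0,4)='.' (+2 fires, +3 burnt)
Step 9: cell (0,4)='.' (+1 fires, +2 burnt)
Step 10: cell (0,4)='.' (+0 fires, +1 burnt)
  fire out at step 10

5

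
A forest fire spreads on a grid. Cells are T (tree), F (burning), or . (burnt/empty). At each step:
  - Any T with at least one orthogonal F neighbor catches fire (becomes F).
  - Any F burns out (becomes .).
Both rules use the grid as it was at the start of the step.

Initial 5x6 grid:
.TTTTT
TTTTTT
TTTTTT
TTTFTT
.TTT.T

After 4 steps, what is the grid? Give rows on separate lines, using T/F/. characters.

Step 1: 4 trees catch fire, 1 burn out
  .TTTTT
  TTTTTT
  TTTFTT
  TTF.FT
  .TTF.T
Step 2: 6 trees catch fire, 4 burn out
  .TTTTT
  TTTFTT
  TTF.FT
  TF...F
  .TF..T
Step 3: 8 trees catch fire, 6 burn out
  .TTFTT
  TTF.FT
  TF...F
  F.....
  .F...F
Step 4: 5 trees catch fire, 8 burn out
  .TF.FT
  TF...F
  F.....
  ......
  ......

.TF.FT
TF...F
F.....
......
......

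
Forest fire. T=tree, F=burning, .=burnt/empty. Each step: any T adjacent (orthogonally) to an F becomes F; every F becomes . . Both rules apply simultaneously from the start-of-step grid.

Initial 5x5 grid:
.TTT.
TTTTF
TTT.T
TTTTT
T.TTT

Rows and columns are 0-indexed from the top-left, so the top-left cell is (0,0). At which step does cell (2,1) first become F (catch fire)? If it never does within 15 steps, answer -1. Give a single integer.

Step 1: cell (2,1)='T' (+2 fires, +1 burnt)
Step 2: cell (2,1)='T' (+3 fires, +2 burnt)
Step 3: cell (2,1)='T' (+5 fires, +3 burnt)
Step 4: cell (2,1)='F' (+5 fires, +5 burnt)
  -> target ignites at step 4
Step 5: cell (2,1)='.' (+3 fires, +5 burnt)
Step 6: cell (2,1)='.' (+1 fires, +3 burnt)
Step 7: cell (2,1)='.' (+1 fires, +1 burnt)
Step 8: cell (2,1)='.' (+0 fires, +1 burnt)
  fire out at step 8

4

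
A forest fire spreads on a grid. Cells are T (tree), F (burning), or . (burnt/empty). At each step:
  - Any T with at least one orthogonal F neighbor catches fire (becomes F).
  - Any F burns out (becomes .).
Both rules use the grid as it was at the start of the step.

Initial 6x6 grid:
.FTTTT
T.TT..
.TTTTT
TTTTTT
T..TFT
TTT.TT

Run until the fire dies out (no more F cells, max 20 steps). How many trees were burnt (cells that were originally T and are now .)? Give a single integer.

Answer: 25

Derivation:
Step 1: +5 fires, +2 burnt (F count now 5)
Step 2: +6 fires, +5 burnt (F count now 6)
Step 3: +6 fires, +6 burnt (F count now 6)
Step 4: +3 fires, +6 burnt (F count now 3)
Step 5: +1 fires, +3 burnt (F count now 1)
Step 6: +1 fires, +1 burnt (F count now 1)
Step 7: +1 fires, +1 burnt (F count now 1)
Step 8: +1 fires, +1 burnt (F count now 1)
Step 9: +1 fires, +1 burnt (F count now 1)
Step 10: +0 fires, +1 burnt (F count now 0)
Fire out after step 10
Initially T: 26, now '.': 35
Total burnt (originally-T cells now '.'): 25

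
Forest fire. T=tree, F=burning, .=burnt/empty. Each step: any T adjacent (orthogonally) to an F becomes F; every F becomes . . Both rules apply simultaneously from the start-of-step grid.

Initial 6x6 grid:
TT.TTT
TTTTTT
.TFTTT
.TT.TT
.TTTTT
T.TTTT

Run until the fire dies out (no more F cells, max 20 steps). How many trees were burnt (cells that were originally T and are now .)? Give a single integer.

Step 1: +4 fires, +1 burnt (F count now 4)
Step 2: +5 fires, +4 burnt (F count now 5)
Step 3: +9 fires, +5 burnt (F count now 9)
Step 4: +6 fires, +9 burnt (F count now 6)
Step 5: +3 fires, +6 burnt (F count now 3)
Step 6: +1 fires, +3 burnt (F count now 1)
Step 7: +0 fires, +1 burnt (F count now 0)
Fire out after step 7
Initially T: 29, now '.': 35
Total burnt (originally-T cells now '.'): 28

Answer: 28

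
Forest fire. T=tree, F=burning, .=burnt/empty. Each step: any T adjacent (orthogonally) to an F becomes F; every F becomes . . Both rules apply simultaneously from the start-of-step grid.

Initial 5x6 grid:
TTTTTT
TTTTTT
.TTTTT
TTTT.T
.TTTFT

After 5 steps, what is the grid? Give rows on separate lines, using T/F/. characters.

Step 1: 2 trees catch fire, 1 burn out
  TTTTTT
  TTTTTT
  .TTTTT
  TTTT.T
  .TTF.F
Step 2: 3 trees catch fire, 2 burn out
  TTTTTT
  TTTTTT
  .TTTTT
  TTTF.F
  .TF...
Step 3: 4 trees catch fire, 3 burn out
  TTTTTT
  TTTTTT
  .TTFTF
  TTF...
  .F....
Step 4: 5 trees catch fire, 4 burn out
  TTTTTT
  TTTFTF
  .TF.F.
  TF....
  ......
Step 5: 6 trees catch fire, 5 burn out
  TTTFTF
  TTF.F.
  .F....
  F.....
  ......

TTTFTF
TTF.F.
.F....
F.....
......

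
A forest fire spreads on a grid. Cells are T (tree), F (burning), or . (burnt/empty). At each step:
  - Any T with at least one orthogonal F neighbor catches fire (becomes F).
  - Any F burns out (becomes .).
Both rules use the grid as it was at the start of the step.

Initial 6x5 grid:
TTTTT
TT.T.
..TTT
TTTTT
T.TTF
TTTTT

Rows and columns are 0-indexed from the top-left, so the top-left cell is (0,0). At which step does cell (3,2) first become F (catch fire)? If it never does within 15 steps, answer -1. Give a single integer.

Step 1: cell (3,2)='T' (+3 fires, +1 burnt)
Step 2: cell (3,2)='T' (+4 fires, +3 burnt)
Step 3: cell (3,2)='F' (+3 fires, +4 burnt)
  -> target ignites at step 3
Step 4: cell (3,2)='.' (+4 fires, +3 burnt)
Step 5: cell (3,2)='.' (+3 fires, +4 burnt)
Step 6: cell (3,2)='.' (+3 fires, +3 burnt)
Step 7: cell (3,2)='.' (+1 fires, +3 burnt)
Step 8: cell (3,2)='.' (+2 fires, +1 burnt)
Step 9: cell (3,2)='.' (+1 fires, +2 burnt)
Step 10: cell (3,2)='.' (+0 fires, +1 burnt)
  fire out at step 10

3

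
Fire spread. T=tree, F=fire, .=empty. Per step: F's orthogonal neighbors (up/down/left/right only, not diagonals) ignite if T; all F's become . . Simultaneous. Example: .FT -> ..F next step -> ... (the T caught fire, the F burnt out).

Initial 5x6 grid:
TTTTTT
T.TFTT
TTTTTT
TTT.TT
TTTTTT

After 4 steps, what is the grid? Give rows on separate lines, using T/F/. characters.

Step 1: 4 trees catch fire, 1 burn out
  TTTFTT
  T.F.FT
  TTTFTT
  TTT.TT
  TTTTTT
Step 2: 5 trees catch fire, 4 burn out
  TTF.FT
  T....F
  TTF.FT
  TTT.TT
  TTTTTT
Step 3: 6 trees catch fire, 5 burn out
  TF...F
  T.....
  TF...F
  TTF.FT
  TTTTTT
Step 4: 6 trees catch fire, 6 burn out
  F.....
  T.....
  F.....
  TF...F
  TTFTFT

F.....
T.....
F.....
TF...F
TTFTFT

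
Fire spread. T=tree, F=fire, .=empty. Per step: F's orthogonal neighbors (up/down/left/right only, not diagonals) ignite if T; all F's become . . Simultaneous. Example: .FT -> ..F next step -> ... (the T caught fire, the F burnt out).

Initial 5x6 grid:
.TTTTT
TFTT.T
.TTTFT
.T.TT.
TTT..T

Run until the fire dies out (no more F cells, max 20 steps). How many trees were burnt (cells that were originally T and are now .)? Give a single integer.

Step 1: +7 fires, +2 burnt (F count now 7)
Step 2: +6 fires, +7 burnt (F count now 6)
Step 3: +3 fires, +6 burnt (F count now 3)
Step 4: +3 fires, +3 burnt (F count now 3)
Step 5: +0 fires, +3 burnt (F count now 0)
Fire out after step 5
Initially T: 20, now '.': 29
Total burnt (originally-T cells now '.'): 19

Answer: 19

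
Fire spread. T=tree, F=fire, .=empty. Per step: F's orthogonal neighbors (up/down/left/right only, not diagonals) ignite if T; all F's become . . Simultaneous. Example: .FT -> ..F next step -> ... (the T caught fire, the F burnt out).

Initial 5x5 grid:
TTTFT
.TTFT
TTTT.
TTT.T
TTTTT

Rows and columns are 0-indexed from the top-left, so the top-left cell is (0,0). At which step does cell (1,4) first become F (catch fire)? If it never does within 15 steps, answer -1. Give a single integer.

Step 1: cell (1,4)='F' (+5 fires, +2 burnt)
  -> target ignites at step 1
Step 2: cell (1,4)='.' (+3 fires, +5 burnt)
Step 3: cell (1,4)='.' (+3 fires, +3 burnt)
Step 4: cell (1,4)='.' (+3 fires, +3 burnt)
Step 5: cell (1,4)='.' (+3 fires, +3 burnt)
Step 6: cell (1,4)='.' (+2 fires, +3 burnt)
Step 7: cell (1,4)='.' (+1 fires, +2 burnt)
Step 8: cell (1,4)='.' (+0 fires, +1 burnt)
  fire out at step 8

1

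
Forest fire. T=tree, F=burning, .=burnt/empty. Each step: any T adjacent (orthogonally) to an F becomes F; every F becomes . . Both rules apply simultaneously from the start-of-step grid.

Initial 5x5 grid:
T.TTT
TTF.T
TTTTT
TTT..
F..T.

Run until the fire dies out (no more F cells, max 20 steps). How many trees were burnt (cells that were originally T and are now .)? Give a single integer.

Step 1: +4 fires, +2 burnt (F count now 4)
Step 2: +7 fires, +4 burnt (F count now 7)
Step 3: +3 fires, +7 burnt (F count now 3)
Step 4: +1 fires, +3 burnt (F count now 1)
Step 5: +0 fires, +1 burnt (F count now 0)
Fire out after step 5
Initially T: 16, now '.': 24
Total burnt (originally-T cells now '.'): 15

Answer: 15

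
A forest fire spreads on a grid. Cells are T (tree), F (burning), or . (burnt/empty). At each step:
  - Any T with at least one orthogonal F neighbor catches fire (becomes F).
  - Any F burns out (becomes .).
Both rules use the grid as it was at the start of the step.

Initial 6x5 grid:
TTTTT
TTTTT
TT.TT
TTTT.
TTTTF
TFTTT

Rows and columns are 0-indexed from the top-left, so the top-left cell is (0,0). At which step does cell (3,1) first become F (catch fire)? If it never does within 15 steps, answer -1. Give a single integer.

Step 1: cell (3,1)='T' (+5 fires, +2 burnt)
Step 2: cell (3,1)='F' (+5 fires, +5 burnt)
  -> target ignites at step 2
Step 3: cell (3,1)='.' (+4 fires, +5 burnt)
Step 4: cell (3,1)='.' (+4 fires, +4 burnt)
Step 5: cell (3,1)='.' (+5 fires, +4 burnt)
Step 6: cell (3,1)='.' (+3 fires, +5 burnt)
Step 7: cell (3,1)='.' (+0 fires, +3 burnt)
  fire out at step 7

2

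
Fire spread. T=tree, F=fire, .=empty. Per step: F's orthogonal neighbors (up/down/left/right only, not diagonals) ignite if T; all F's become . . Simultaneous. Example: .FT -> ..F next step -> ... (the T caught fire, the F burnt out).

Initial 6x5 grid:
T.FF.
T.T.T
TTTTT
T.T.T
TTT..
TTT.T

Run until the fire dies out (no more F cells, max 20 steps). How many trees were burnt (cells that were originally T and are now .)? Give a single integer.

Step 1: +1 fires, +2 burnt (F count now 1)
Step 2: +1 fires, +1 burnt (F count now 1)
Step 3: +3 fires, +1 burnt (F count now 3)
Step 4: +3 fires, +3 burnt (F count now 3)
Step 5: +6 fires, +3 burnt (F count now 6)
Step 6: +3 fires, +6 burnt (F count now 3)
Step 7: +1 fires, +3 burnt (F count now 1)
Step 8: +0 fires, +1 burnt (F count now 0)
Fire out after step 8
Initially T: 19, now '.': 29
Total burnt (originally-T cells now '.'): 18

Answer: 18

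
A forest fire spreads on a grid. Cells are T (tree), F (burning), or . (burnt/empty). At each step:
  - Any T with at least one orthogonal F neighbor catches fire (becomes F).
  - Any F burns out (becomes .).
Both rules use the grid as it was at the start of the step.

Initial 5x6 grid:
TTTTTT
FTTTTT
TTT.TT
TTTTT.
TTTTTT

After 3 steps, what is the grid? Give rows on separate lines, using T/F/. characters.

Step 1: 3 trees catch fire, 1 burn out
  FTTTTT
  .FTTTT
  FTT.TT
  TTTTT.
  TTTTTT
Step 2: 4 trees catch fire, 3 burn out
  .FTTTT
  ..FTTT
  .FT.TT
  FTTTT.
  TTTTTT
Step 3: 5 trees catch fire, 4 burn out
  ..FTTT
  ...FTT
  ..F.TT
  .FTTT.
  FTTTTT

..FTTT
...FTT
..F.TT
.FTTT.
FTTTTT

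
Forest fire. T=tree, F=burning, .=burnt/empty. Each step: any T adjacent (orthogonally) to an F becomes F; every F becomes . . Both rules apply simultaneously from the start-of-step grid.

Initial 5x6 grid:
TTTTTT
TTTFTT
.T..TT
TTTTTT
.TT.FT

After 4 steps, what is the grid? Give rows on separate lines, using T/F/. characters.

Step 1: 5 trees catch fire, 2 burn out
  TTTFTT
  TTF.FT
  .T..TT
  TTTTFT
  .TT..F
Step 2: 7 trees catch fire, 5 burn out
  TTF.FT
  TF...F
  .T..FT
  TTTF.F
  .TT...
Step 3: 6 trees catch fire, 7 burn out
  TF...F
  F.....
  .F...F
  TTF...
  .TT...
Step 4: 3 trees catch fire, 6 burn out
  F.....
  ......
  ......
  TF....
  .TF...

F.....
......
......
TF....
.TF...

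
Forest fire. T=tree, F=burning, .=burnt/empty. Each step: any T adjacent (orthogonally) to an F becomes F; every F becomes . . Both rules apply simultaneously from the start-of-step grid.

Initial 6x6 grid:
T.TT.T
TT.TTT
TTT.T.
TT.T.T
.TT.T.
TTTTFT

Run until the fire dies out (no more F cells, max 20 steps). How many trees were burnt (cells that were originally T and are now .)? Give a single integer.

Answer: 16

Derivation:
Step 1: +3 fires, +1 burnt (F count now 3)
Step 2: +1 fires, +3 burnt (F count now 1)
Step 3: +2 fires, +1 burnt (F count now 2)
Step 4: +2 fires, +2 burnt (F count now 2)
Step 5: +1 fires, +2 burnt (F count now 1)
Step 6: +2 fires, +1 burnt (F count now 2)
Step 7: +3 fires, +2 burnt (F count now 3)
Step 8: +1 fires, +3 burnt (F count now 1)
Step 9: +1 fires, +1 burnt (F count now 1)
Step 10: +0 fires, +1 burnt (F count now 0)
Fire out after step 10
Initially T: 25, now '.': 27
Total burnt (originally-T cells now '.'): 16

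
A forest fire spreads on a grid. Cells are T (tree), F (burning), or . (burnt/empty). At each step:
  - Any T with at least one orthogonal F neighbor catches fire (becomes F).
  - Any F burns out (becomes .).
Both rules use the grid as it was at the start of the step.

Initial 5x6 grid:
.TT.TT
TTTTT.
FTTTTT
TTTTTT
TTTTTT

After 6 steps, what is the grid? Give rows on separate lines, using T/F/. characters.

Step 1: 3 trees catch fire, 1 burn out
  .TT.TT
  FTTTT.
  .FTTTT
  FTTTTT
  TTTTTT
Step 2: 4 trees catch fire, 3 burn out
  .TT.TT
  .FTTT.
  ..FTTT
  .FTTTT
  FTTTTT
Step 3: 5 trees catch fire, 4 burn out
  .FT.TT
  ..FTT.
  ...FTT
  ..FTTT
  .FTTTT
Step 4: 5 trees catch fire, 5 burn out
  ..F.TT
  ...FT.
  ....FT
  ...FTT
  ..FTTT
Step 5: 4 trees catch fire, 5 burn out
  ....TT
  ....F.
  .....F
  ....FT
  ...FTT
Step 6: 3 trees catch fire, 4 burn out
  ....FT
  ......
  ......
  .....F
  ....FT

....FT
......
......
.....F
....FT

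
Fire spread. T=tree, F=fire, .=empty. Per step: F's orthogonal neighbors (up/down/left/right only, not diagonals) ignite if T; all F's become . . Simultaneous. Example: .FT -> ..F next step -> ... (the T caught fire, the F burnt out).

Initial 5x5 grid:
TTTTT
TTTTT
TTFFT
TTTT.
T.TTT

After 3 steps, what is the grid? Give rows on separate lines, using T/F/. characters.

Step 1: 6 trees catch fire, 2 burn out
  TTTTT
  TTFFT
  TF..F
  TTFF.
  T.TTT
Step 2: 8 trees catch fire, 6 burn out
  TTFFT
  TF..F
  F....
  TF...
  T.FFT
Step 3: 5 trees catch fire, 8 burn out
  TF..F
  F....
  .....
  F....
  T...F

TF..F
F....
.....
F....
T...F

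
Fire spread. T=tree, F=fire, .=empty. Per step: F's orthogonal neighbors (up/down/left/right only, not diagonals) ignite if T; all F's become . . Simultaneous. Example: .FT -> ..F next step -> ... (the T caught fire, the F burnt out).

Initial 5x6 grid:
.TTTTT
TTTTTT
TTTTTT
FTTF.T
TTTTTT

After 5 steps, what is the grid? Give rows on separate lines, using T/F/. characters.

Step 1: 6 trees catch fire, 2 burn out
  .TTTTT
  TTTTTT
  FTTFTT
  .FF..T
  FTTFTT
Step 2: 8 trees catch fire, 6 burn out
  .TTTTT
  FTTFTT
  .FF.FT
  .....T
  .FF.FT
Step 3: 6 trees catch fire, 8 burn out
  .TTFTT
  .FF.FT
  .....F
  .....T
  .....F
Step 4: 5 trees catch fire, 6 burn out
  .FF.FT
  .....F
  ......
  .....F
  ......
Step 5: 1 trees catch fire, 5 burn out
  .....F
  ......
  ......
  ......
  ......

.....F
......
......
......
......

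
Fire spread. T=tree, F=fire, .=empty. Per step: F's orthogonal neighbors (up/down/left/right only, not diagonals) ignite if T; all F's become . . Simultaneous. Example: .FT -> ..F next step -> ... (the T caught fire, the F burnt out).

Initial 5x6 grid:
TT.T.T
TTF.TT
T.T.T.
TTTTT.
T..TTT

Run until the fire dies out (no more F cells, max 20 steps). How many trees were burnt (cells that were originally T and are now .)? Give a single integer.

Step 1: +2 fires, +1 burnt (F count now 2)
Step 2: +3 fires, +2 burnt (F count now 3)
Step 3: +4 fires, +3 burnt (F count now 4)
Step 4: +3 fires, +4 burnt (F count now 3)
Step 5: +3 fires, +3 burnt (F count now 3)
Step 6: +2 fires, +3 burnt (F count now 2)
Step 7: +1 fires, +2 burnt (F count now 1)
Step 8: +1 fires, +1 burnt (F count now 1)
Step 9: +0 fires, +1 burnt (F count now 0)
Fire out after step 9
Initially T: 20, now '.': 29
Total burnt (originally-T cells now '.'): 19

Answer: 19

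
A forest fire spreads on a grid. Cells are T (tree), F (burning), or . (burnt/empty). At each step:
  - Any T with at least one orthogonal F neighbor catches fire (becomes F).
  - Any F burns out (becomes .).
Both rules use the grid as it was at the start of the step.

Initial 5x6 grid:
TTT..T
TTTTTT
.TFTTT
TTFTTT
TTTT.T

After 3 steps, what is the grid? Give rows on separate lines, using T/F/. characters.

Step 1: 6 trees catch fire, 2 burn out
  TTT..T
  TTFTTT
  .F.FTT
  TF.FTT
  TTFT.T
Step 2: 8 trees catch fire, 6 burn out
  TTF..T
  TF.FTT
  ....FT
  F...FT
  TF.F.T
Step 3: 6 trees catch fire, 8 burn out
  TF...T
  F...FT
  .....F
  .....F
  F....T

TF...T
F...FT
.....F
.....F
F....T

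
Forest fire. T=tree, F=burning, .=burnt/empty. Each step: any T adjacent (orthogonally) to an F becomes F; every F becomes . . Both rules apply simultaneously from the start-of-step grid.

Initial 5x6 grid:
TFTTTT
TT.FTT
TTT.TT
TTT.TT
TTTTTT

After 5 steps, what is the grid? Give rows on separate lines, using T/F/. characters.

Step 1: 5 trees catch fire, 2 burn out
  F.FFTT
  TF..FT
  TTT.TT
  TTT.TT
  TTTTTT
Step 2: 5 trees catch fire, 5 burn out
  ....FT
  F....F
  TFT.FT
  TTT.TT
  TTTTTT
Step 3: 6 trees catch fire, 5 burn out
  .....F
  ......
  F.F..F
  TFT.FT
  TTTTTT
Step 4: 5 trees catch fire, 6 burn out
  ......
  ......
  ......
  F.F..F
  TFTTFT
Step 5: 4 trees catch fire, 5 burn out
  ......
  ......
  ......
  ......
  F.FF.F

......
......
......
......
F.FF.F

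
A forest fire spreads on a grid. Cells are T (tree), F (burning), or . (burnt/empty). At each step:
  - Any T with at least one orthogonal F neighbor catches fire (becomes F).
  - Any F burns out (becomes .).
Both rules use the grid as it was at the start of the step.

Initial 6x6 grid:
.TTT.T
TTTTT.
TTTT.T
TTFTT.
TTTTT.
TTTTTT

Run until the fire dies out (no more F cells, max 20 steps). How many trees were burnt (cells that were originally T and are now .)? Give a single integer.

Step 1: +4 fires, +1 burnt (F count now 4)
Step 2: +8 fires, +4 burnt (F count now 8)
Step 3: +8 fires, +8 burnt (F count now 8)
Step 4: +6 fires, +8 burnt (F count now 6)
Step 5: +1 fires, +6 burnt (F count now 1)
Step 6: +0 fires, +1 burnt (F count now 0)
Fire out after step 6
Initially T: 29, now '.': 34
Total burnt (originally-T cells now '.'): 27

Answer: 27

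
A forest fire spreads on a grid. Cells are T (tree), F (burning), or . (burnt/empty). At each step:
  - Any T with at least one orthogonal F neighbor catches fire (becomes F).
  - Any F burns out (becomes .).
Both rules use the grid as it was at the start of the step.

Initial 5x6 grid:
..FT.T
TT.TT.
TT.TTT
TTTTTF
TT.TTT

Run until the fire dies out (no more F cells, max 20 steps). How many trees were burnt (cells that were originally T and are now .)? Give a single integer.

Step 1: +4 fires, +2 burnt (F count now 4)
Step 2: +4 fires, +4 burnt (F count now 4)
Step 3: +4 fires, +4 burnt (F count now 4)
Step 4: +1 fires, +4 burnt (F count now 1)
Step 5: +3 fires, +1 burnt (F count now 3)
Step 6: +3 fires, +3 burnt (F count now 3)
Step 7: +1 fires, +3 burnt (F count now 1)
Step 8: +0 fires, +1 burnt (F count now 0)
Fire out after step 8
Initially T: 21, now '.': 29
Total burnt (originally-T cells now '.'): 20

Answer: 20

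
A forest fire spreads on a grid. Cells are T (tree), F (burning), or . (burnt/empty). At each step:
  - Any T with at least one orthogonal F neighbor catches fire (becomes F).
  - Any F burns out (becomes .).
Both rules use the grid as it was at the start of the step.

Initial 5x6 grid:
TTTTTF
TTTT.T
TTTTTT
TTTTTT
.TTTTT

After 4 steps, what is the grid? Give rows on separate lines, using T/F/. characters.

Step 1: 2 trees catch fire, 1 burn out
  TTTTF.
  TTTT.F
  TTTTTT
  TTTTTT
  .TTTTT
Step 2: 2 trees catch fire, 2 burn out
  TTTF..
  TTTT..
  TTTTTF
  TTTTTT
  .TTTTT
Step 3: 4 trees catch fire, 2 burn out
  TTF...
  TTTF..
  TTTTF.
  TTTTTF
  .TTTTT
Step 4: 5 trees catch fire, 4 burn out
  TF....
  TTF...
  TTTF..
  TTTTF.
  .TTTTF

TF....
TTF...
TTTF..
TTTTF.
.TTTTF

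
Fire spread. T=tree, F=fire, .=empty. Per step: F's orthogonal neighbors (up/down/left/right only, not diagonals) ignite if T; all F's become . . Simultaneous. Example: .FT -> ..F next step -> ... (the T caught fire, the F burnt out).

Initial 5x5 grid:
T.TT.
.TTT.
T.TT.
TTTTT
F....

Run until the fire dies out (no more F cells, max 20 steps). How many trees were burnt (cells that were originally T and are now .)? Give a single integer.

Answer: 13

Derivation:
Step 1: +1 fires, +1 burnt (F count now 1)
Step 2: +2 fires, +1 burnt (F count now 2)
Step 3: +1 fires, +2 burnt (F count now 1)
Step 4: +2 fires, +1 burnt (F count now 2)
Step 5: +3 fires, +2 burnt (F count now 3)
Step 6: +3 fires, +3 burnt (F count now 3)
Step 7: +1 fires, +3 burnt (F count now 1)
Step 8: +0 fires, +1 burnt (F count now 0)
Fire out after step 8
Initially T: 14, now '.': 24
Total burnt (originally-T cells now '.'): 13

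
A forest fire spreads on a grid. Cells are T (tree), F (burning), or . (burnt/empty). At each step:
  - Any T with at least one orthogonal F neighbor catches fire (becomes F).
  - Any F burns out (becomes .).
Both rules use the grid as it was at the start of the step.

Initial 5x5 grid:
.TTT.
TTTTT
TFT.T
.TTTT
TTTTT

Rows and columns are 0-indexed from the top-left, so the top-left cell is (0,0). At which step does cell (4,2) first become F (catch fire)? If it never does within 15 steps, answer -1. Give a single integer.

Step 1: cell (4,2)='T' (+4 fires, +1 burnt)
Step 2: cell (4,2)='T' (+5 fires, +4 burnt)
Step 3: cell (4,2)='F' (+5 fires, +5 burnt)
  -> target ignites at step 3
Step 4: cell (4,2)='.' (+4 fires, +5 burnt)
Step 5: cell (4,2)='.' (+2 fires, +4 burnt)
Step 6: cell (4,2)='.' (+0 fires, +2 burnt)
  fire out at step 6

3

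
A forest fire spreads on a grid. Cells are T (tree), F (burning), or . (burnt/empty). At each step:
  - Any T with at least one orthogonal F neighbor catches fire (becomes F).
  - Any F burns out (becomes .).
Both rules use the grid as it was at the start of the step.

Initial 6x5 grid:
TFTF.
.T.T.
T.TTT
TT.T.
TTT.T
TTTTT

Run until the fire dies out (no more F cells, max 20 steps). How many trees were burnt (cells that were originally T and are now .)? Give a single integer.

Answer: 8

Derivation:
Step 1: +4 fires, +2 burnt (F count now 4)
Step 2: +1 fires, +4 burnt (F count now 1)
Step 3: +3 fires, +1 burnt (F count now 3)
Step 4: +0 fires, +3 burnt (F count now 0)
Fire out after step 4
Initially T: 20, now '.': 18
Total burnt (originally-T cells now '.'): 8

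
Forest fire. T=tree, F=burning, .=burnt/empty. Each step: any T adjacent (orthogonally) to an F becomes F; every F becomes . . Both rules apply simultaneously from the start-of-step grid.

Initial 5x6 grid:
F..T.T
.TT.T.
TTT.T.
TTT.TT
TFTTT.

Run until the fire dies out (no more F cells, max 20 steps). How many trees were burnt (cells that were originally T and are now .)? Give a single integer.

Step 1: +3 fires, +2 burnt (F count now 3)
Step 2: +4 fires, +3 burnt (F count now 4)
Step 3: +4 fires, +4 burnt (F count now 4)
Step 4: +2 fires, +4 burnt (F count now 2)
Step 5: +2 fires, +2 burnt (F count now 2)
Step 6: +1 fires, +2 burnt (F count now 1)
Step 7: +0 fires, +1 burnt (F count now 0)
Fire out after step 7
Initially T: 18, now '.': 28
Total burnt (originally-T cells now '.'): 16

Answer: 16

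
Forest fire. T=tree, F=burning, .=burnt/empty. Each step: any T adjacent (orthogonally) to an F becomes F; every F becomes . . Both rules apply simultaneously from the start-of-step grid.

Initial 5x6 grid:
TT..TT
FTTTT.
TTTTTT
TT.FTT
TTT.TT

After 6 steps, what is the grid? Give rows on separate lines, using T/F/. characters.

Step 1: 5 trees catch fire, 2 burn out
  FT..TT
  .FTTT.
  FTTFTT
  TT..FT
  TTT.TT
Step 2: 9 trees catch fire, 5 burn out
  .F..TT
  ..FFT.
  .FF.FT
  FT...F
  TTT.FT
Step 3: 5 trees catch fire, 9 burn out
  ....TT
  ....F.
  .....F
  .F....
  FTT..F
Step 4: 2 trees catch fire, 5 burn out
  ....FT
  ......
  ......
  ......
  .FT...
Step 5: 2 trees catch fire, 2 burn out
  .....F
  ......
  ......
  ......
  ..F...
Step 6: 0 trees catch fire, 2 burn out
  ......
  ......
  ......
  ......
  ......

......
......
......
......
......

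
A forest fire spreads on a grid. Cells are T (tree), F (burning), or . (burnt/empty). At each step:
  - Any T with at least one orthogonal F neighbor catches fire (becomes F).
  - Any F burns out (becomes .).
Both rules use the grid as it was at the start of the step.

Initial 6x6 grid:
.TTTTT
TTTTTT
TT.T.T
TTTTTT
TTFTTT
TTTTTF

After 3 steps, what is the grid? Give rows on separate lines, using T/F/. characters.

Step 1: 6 trees catch fire, 2 burn out
  .TTTTT
  TTTTTT
  TT.T.T
  TTFTTT
  TF.FTF
  TTFTF.
Step 2: 7 trees catch fire, 6 burn out
  .TTTTT
  TTTTTT
  TT.T.T
  TF.FTF
  F...F.
  TF.F..
Step 3: 6 trees catch fire, 7 burn out
  .TTTTT
  TTTTTT
  TF.F.F
  F...F.
  ......
  F.....

.TTTTT
TTTTTT
TF.F.F
F...F.
......
F.....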